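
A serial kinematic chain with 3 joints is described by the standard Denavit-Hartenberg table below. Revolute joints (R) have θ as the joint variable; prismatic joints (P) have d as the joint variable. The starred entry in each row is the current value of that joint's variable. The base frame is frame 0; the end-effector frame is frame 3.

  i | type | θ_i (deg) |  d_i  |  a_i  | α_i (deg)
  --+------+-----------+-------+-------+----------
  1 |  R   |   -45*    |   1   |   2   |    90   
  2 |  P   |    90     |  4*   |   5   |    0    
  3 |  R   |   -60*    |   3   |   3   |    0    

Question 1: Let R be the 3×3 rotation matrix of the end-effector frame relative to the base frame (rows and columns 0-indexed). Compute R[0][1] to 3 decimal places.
-0.354

End-effector y-axis (col 1 of R) = (-0.3536,0.3536,0.8660)
R[0][1] = -0.3536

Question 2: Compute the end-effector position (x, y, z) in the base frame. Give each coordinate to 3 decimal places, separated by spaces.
after link 1: o_1 = (1.4142, -1.4142, 1.0000)
after link 2: o_2 = (-1.4142, -4.2426, 6.0000)
after link 3: o_3 = (-1.6984, -8.2011, 7.5000)

-1.698 -8.201 7.500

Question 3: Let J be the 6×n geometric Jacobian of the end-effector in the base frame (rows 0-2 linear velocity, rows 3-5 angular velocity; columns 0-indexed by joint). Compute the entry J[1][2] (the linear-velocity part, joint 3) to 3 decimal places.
1.061

axis z_2 = (-0.7071,-0.7071,0.0000); lever o_n−o_2 = (-0.2842,-3.9584,1.5000)
cross product → J_v[:, 2] = (-1.0607,1.0607,2.5981)
J_ω[:, 2] = z_2
entry J[1][2] = 1.0607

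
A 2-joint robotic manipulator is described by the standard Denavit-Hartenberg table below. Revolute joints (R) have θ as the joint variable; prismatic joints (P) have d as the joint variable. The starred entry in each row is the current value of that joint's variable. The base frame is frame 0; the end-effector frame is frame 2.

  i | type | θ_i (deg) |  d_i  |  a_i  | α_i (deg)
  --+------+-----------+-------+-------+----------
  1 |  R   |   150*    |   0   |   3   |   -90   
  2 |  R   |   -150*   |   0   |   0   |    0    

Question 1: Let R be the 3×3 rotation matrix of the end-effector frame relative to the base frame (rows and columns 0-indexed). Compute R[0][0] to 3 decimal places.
0.750

End-effector x-axis (col 0 of R) = (0.7500,-0.4330,0.5000)
R[0][0] = 0.7500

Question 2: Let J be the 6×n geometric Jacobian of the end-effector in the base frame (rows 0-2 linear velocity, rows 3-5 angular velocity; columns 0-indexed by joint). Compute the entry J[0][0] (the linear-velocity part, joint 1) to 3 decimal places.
-1.500

axis z_0 = ẑ; lever o_n−o_0 = (-2.5981,1.5000,0.0000)
cross product → J_v[:, 0] = (-1.5000,-2.5981,0.0000)
J_ω[:, 0] = z_0
entry J[0][0] = -1.5000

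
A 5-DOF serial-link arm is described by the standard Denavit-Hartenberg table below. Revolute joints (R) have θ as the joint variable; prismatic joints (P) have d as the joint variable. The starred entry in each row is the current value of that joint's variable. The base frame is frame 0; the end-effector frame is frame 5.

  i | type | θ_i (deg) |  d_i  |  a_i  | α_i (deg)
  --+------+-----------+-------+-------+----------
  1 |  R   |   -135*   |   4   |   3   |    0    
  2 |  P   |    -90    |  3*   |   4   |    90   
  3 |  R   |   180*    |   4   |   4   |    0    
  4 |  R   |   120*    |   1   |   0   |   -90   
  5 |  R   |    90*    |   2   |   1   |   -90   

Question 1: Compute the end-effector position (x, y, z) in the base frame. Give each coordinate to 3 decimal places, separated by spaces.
-0.518 1.932 8.000

after link 1: o_1 = (-2.1213, -2.1213, 4.0000)
after link 2: o_2 = (-4.9497, 0.7071, 7.0000)
after link 3: o_3 = (0.7071, 0.7071, 7.0000)
after link 4: o_4 = (1.4142, 1.4142, 7.0000)
after link 5: o_5 = (-0.5176, 1.9319, 8.0000)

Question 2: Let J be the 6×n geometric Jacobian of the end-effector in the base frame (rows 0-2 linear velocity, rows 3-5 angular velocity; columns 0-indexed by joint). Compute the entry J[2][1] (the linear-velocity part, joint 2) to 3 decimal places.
1.000

prismatic axis z_1 = (0.0000,0.0000,1.0000)
J_v[:, 1] = z_1; J_ω[:, 1] = (0,0,0)
entry J[2][1] = 1.0000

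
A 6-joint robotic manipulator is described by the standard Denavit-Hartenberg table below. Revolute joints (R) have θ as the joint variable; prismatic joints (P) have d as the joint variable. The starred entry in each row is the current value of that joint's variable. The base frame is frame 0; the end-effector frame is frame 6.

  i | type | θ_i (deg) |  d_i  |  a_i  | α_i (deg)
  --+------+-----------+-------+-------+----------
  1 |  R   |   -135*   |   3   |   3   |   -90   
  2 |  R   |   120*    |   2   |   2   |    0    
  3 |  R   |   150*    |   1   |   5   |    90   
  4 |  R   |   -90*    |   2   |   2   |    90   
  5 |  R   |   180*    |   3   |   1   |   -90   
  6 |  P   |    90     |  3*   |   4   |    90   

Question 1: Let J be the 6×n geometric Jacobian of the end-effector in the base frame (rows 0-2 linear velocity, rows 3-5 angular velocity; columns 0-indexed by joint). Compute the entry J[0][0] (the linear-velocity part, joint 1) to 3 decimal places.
3.536

axis z_0 = ẑ; lever o_n−o_0 = (-0.7071,-3.5355,7.2679)
cross product → J_v[:, 0] = (3.5355,-0.7071,0.0000)
J_ω[:, 0] = z_0
entry J[0][0] = 3.5355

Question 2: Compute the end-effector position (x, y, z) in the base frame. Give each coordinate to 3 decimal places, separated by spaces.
-0.707 -3.536 7.268

after link 1: o_1 = (-2.1213, -2.1213, 3.0000)
after link 2: o_2 = (-0.0000, -2.8284, 1.2679)
after link 3: o_3 = (0.7071, -3.5355, 6.2679)
after link 4: o_4 = (0.7071, -0.7071, 6.2679)
after link 5: o_5 = (1.4142, -1.4142, 3.2679)
after link 6: o_6 = (-0.7071, -3.5355, 7.2679)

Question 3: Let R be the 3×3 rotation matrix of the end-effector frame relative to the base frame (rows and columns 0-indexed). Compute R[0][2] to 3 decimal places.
End-effector z-axis (col 2 of R) = (0.7071,-0.7071,-0.0000)
R[0][2] = 0.7071

0.707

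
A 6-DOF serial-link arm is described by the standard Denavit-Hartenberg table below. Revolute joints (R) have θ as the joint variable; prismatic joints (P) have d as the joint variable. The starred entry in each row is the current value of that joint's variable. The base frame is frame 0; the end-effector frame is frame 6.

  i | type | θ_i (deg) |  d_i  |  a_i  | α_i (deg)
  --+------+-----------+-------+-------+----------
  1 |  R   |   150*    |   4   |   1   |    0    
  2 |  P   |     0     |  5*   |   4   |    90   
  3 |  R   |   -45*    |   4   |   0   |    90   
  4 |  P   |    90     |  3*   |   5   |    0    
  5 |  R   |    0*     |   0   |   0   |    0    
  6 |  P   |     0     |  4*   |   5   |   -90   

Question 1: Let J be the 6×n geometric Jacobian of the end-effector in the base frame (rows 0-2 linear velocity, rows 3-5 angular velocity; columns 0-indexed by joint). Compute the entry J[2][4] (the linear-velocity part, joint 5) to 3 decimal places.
axis z_4 = (0.6124,-0.3536,-0.7071); lever o_n−o_4 = (4.9495,2.9159,-2.8284)
cross product → J_v[:, 4] = (3.0619,-1.7678,3.5355)
J_ω[:, 4] = z_4
entry J[2][4] = 3.5355

3.536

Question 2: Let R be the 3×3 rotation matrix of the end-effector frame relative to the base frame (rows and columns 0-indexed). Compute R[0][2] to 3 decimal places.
0.612

End-effector z-axis (col 2 of R) = (0.6124,-0.3536,0.7071)
R[0][2] = 0.6124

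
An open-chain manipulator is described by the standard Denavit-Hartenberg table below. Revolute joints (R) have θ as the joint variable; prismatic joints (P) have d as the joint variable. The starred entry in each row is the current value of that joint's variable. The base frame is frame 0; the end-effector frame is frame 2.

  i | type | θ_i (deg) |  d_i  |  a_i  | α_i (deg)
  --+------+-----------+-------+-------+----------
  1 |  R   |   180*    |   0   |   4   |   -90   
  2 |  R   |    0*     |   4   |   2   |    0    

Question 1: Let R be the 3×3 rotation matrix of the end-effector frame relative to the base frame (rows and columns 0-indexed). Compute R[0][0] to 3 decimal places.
-1.000

End-effector x-axis (col 0 of R) = (-1.0000,0.0000,0.0000)
R[0][0] = -1.0000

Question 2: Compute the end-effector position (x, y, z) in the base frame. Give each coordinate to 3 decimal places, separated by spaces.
-6.000 -4.000 0.000

after link 1: o_1 = (-4.0000, 0.0000, 0.0000)
after link 2: o_2 = (-6.0000, -4.0000, 0.0000)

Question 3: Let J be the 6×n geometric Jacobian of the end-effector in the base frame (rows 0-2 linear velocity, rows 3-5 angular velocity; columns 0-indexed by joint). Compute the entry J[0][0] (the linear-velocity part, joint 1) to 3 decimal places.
4.000

axis z_0 = ẑ; lever o_n−o_0 = (-6.0000,-4.0000,0.0000)
cross product → J_v[:, 0] = (4.0000,-6.0000,0.0000)
J_ω[:, 0] = z_0
entry J[0][0] = 4.0000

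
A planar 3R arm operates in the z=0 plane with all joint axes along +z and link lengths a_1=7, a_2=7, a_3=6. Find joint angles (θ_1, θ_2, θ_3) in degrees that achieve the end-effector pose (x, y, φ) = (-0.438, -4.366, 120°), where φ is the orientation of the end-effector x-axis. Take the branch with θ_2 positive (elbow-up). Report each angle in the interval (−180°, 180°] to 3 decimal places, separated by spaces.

wrist centre = target − a_3·(cos φ, sin φ) = (2.5620, -9.5622)
cos θ_2 = (97.9986−7²−7²)/(2·7·7) = -0.0000; θ_2 = 90.0008° (elbow-up)
β = atan2(-9.5622,2.5620) = -75.0010°; ψ = atan2(7.0000,6.9999) = 45.0004°
θ_1 = β − ψ = -120.0014°
θ_3 = φ − θ_1 − θ_2 = 150.0005° (wrapped to (-180°,180°])

-120.001 90.001 150.001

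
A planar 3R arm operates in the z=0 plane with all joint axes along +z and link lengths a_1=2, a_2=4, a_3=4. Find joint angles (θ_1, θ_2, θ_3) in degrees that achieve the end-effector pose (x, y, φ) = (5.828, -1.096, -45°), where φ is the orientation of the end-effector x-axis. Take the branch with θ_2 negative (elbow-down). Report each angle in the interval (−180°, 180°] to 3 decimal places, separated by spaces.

wrist centre = target − a_3·(cos φ, sin φ) = (2.9996, 1.7324)
cos θ_2 = (11.9987−2²−4²)/(2·2·4) = -0.5001; θ_2 = -120.0052° (elbow-down)
β = atan2(1.7324,2.9996) = 30.0089°; ψ = atan2(-3.4639,-0.0003) = -90.0052°
θ_1 = β − ψ = 120.0141°
θ_3 = φ − θ_1 − θ_2 = -45.0089° (wrapped to (-180°,180°])

120.014 -120.005 -45.009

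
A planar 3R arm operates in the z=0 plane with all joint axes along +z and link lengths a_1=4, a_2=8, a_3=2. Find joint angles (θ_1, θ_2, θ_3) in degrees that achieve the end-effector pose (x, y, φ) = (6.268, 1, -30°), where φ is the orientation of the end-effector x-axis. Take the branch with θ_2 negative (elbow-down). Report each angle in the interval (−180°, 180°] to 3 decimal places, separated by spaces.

149.999 -149.999 -29.999

wrist centre = target − a_3·(cos φ, sin φ) = (4.5359, 2.0000)
cos θ_2 = (24.5748−4²−8²)/(2·4·8) = -0.8660; θ_2 = -149.9992° (elbow-down)
β = atan2(2.0000,4.5359) = 23.7937°; ψ = atan2(-4.0001,-2.9281) = -126.2048°
θ_1 = β − ψ = 149.9985°
θ_3 = φ − θ_1 − θ_2 = -29.9994° (wrapped to (-180°,180°])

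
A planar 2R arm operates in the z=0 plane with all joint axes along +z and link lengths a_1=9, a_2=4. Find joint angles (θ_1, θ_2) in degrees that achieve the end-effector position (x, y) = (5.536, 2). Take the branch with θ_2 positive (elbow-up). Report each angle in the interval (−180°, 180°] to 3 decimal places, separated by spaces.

cos θ_2 = (34.6473−9²−4²)/(2·9·4) = -0.8660; θ_2 = 149.9982° (elbow-up)
β = atan2(2.0000,5.5360) = 19.8634°; ψ = atan2(2.0001,5.5360) = 19.8645°
θ_1 = β − ψ = -0.0011°

-0.001 149.998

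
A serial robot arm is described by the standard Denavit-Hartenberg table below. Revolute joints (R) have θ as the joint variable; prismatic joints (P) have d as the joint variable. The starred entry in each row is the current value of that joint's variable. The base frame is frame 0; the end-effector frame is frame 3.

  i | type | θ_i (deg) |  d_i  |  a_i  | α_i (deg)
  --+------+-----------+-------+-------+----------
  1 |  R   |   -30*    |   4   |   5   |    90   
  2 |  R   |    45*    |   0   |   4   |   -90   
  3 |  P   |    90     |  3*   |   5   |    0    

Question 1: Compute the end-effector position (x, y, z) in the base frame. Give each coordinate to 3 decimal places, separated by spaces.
7.442 1.477 8.950

after link 1: o_1 = (4.3301, -2.5000, 4.0000)
after link 2: o_2 = (6.7796, -3.9142, 6.8284)
after link 3: o_3 = (7.4425, 1.4766, 8.9497)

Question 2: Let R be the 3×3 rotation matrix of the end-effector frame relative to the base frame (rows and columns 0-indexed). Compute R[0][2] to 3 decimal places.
-0.612

End-effector z-axis (col 2 of R) = (-0.6124,0.3536,0.7071)
R[0][2] = -0.6124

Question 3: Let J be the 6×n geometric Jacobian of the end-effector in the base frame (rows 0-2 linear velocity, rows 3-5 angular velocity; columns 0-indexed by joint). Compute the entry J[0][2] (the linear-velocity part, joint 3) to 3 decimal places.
prismatic axis z_2 = (-0.6124,0.3536,0.7071)
J_v[:, 2] = z_2; J_ω[:, 2] = (0,0,0)
entry J[0][2] = -0.6124

-0.612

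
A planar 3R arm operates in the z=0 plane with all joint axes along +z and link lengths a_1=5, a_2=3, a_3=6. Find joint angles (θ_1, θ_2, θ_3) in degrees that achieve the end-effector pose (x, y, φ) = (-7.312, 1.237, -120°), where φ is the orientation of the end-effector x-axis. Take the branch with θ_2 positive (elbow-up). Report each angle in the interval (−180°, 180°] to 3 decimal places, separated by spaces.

wrist centre = target − a_3·(cos φ, sin φ) = (-4.3120, 6.4332)
cos θ_2 = (59.9788−5²−3²)/(2·5·3) = 0.8660; θ_2 = 30.0075° (elbow-up)
β = atan2(6.4332,-4.3120) = 123.8331°; ψ = atan2(1.5003,7.5979) = 11.1704°
θ_1 = β − ψ = 112.6627°
θ_3 = φ − θ_1 − θ_2 = 97.3298° (wrapped to (-180°,180°])

112.663 30.008 97.330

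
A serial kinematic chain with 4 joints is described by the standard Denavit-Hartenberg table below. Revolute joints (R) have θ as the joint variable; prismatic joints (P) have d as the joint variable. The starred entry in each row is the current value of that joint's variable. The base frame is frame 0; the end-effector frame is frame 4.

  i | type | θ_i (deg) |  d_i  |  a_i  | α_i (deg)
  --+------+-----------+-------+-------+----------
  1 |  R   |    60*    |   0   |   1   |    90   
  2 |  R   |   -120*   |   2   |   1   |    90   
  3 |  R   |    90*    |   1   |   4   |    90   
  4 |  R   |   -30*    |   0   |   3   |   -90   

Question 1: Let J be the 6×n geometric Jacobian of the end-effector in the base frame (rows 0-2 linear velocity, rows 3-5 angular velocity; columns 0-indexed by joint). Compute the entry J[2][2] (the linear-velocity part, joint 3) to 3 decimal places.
5.714

axis z_2 = (-0.4330,-0.7500,0.5000); lever o_n−o_2 = (5.9306,-2.9240,-0.2500)
cross product → J_v[:, 2] = (1.6495,2.8571,5.7141)
J_ω[:, 2] = z_2
entry J[2][2] = 5.7141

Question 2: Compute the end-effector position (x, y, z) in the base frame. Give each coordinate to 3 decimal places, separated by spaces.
7.913 -3.491 -1.116

after link 1: o_1 = (0.5000, 0.8660, 0.0000)
after link 2: o_2 = (1.9821, -0.5670, -0.8660)
after link 3: o_3 = (5.0131, -3.3170, -0.3660)
after link 4: o_4 = (7.9127, -3.4910, -1.1160)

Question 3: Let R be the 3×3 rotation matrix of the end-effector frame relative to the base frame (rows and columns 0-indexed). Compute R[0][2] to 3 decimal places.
0.058

End-effector z-axis (col 2 of R) = (0.0580,-0.8995,0.4330)
R[0][2] = 0.0580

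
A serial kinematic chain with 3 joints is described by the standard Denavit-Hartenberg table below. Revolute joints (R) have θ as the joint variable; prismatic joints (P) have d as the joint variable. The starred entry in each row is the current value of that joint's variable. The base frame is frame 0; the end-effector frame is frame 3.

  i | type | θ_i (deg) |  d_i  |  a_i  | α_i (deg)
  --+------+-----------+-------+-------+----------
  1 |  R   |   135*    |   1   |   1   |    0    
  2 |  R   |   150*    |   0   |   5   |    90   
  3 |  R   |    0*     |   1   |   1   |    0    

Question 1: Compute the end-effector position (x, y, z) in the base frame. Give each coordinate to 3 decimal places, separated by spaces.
after link 1: o_1 = (-0.7071, 0.7071, 1.0000)
after link 2: o_2 = (0.5870, -4.1225, 1.0000)
after link 3: o_3 = (-0.1201, -5.3473, 1.0000)

-0.120 -5.347 1.000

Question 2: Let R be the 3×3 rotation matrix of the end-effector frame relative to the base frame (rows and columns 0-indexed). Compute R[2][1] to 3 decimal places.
End-effector y-axis (col 1 of R) = (0.0000,0.0000,1.0000)
R[2][1] = 1.0000

1.000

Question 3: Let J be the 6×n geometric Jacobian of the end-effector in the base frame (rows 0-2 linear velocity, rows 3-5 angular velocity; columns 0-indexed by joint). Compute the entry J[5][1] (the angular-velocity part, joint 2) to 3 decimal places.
axis z_1 = (0.0000,0.0000,1.0000); lever o_n−o_1 = (0.5870,-6.0544,0.0000)
cross product → J_v[:, 1] = (6.0544,0.5870,-0.0000)
J_ω[:, 1] = z_1
entry J[5][1] = 1.0000

1.000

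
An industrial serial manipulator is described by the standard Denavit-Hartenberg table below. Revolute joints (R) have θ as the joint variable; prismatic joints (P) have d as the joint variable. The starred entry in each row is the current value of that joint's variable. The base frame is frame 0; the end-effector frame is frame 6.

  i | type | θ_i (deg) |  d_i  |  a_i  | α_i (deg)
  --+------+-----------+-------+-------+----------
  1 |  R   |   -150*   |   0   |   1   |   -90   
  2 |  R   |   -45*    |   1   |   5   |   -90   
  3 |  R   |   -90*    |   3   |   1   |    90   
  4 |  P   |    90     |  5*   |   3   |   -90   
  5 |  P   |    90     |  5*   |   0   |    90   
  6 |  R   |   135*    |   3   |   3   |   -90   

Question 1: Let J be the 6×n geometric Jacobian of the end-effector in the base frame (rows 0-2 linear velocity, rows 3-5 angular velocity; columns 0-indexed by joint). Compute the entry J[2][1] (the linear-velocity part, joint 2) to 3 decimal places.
axis z_1 = (0.5000,-0.8660,0.0000); lever o_n−o_1 = (-6.7730,2.0032,-7.8640)
cross product → J_v[:, 1] = (6.8104,3.9320,-4.8640)
J_ω[:, 1] = z_1
entry J[2][1] = -4.8640

-4.864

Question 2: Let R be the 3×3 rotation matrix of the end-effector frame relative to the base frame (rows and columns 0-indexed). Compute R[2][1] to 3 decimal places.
0.707

End-effector y-axis (col 1 of R) = (0.6124,0.3536,0.7071)
R[2][1] = 0.7071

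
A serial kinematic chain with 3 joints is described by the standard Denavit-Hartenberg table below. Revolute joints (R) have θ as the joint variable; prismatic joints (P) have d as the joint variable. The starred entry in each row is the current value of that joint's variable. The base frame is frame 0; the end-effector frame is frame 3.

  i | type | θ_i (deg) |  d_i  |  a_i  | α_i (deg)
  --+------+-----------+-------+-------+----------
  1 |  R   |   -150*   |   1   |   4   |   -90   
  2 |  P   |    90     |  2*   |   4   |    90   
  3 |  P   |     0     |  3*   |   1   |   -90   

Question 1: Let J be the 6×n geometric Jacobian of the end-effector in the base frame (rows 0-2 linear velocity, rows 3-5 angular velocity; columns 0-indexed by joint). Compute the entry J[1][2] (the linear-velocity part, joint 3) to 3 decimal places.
prismatic axis z_2 = (-0.8660,-0.5000,0.0000)
J_v[:, 2] = z_2; J_ω[:, 2] = (0,0,0)
entry J[1][2] = -0.5000

-0.500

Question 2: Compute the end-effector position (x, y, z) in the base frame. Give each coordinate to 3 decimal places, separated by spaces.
after link 1: o_1 = (-3.4641, -2.0000, 1.0000)
after link 2: o_2 = (-2.4641, -3.7321, -3.0000)
after link 3: o_3 = (-5.0622, -5.2321, -4.0000)

-5.062 -5.232 -4.000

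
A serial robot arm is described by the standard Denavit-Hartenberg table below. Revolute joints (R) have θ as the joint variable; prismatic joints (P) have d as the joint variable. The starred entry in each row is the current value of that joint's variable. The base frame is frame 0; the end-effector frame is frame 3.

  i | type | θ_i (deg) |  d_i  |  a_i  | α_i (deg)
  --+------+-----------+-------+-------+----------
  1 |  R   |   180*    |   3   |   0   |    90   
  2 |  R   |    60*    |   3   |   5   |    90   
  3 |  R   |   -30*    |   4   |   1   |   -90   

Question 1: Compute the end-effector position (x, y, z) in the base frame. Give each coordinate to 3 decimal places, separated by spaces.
after link 1: o_1 = (0.0000, 0.0000, 3.0000)
after link 2: o_2 = (-2.5000, 3.0000, 7.3301)
after link 3: o_3 = (-6.3971, 2.5000, 6.0801)

-6.397 2.500 6.080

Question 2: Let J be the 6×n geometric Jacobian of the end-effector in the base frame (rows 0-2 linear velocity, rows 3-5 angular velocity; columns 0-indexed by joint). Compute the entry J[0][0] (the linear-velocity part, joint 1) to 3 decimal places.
axis z_0 = ẑ; lever o_n−o_0 = (-6.3971,2.5000,6.0801)
cross product → J_v[:, 0] = (-2.5000,-6.3971,0.0000)
J_ω[:, 0] = z_0
entry J[0][0] = -2.5000

-2.500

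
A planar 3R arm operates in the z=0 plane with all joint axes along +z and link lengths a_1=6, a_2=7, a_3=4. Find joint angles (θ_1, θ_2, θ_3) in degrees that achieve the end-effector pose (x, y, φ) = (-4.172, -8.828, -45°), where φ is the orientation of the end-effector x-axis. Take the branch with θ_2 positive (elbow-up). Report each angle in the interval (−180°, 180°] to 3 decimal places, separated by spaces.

171.199 89.999 53.801

wrist centre = target − a_3·(cos φ, sin φ) = (-7.0004, -5.9996)
cos θ_2 = (85.0009−6²−7²)/(2·6·7) = 0.0000; θ_2 = 89.9994° (elbow-up)
β = atan2(-5.9996,-7.0004) = -139.4024°; ψ = atan2(7.0000,6.0001) = 49.3984°
θ_1 = β − ψ = -188.8008°
θ_3 = φ − θ_1 − θ_2 = 53.8014° (wrapped to (-180°,180°])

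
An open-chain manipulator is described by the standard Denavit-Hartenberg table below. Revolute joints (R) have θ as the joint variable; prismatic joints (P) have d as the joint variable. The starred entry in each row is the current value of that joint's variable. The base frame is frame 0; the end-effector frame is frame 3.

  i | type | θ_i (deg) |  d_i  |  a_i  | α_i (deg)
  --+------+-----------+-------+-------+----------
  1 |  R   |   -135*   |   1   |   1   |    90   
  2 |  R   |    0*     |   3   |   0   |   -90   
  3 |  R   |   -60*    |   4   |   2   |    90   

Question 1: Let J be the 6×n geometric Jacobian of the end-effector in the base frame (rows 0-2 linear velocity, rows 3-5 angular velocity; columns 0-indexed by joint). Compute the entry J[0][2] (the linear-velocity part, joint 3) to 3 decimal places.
-0.518

axis z_2 = (0.0000,0.0000,1.0000); lever o_n−o_2 = (-1.9319,0.5176,4.0000)
cross product → J_v[:, 2] = (-0.5176,-1.9319,0.0000)
J_ω[:, 2] = z_2
entry J[0][2] = -0.5176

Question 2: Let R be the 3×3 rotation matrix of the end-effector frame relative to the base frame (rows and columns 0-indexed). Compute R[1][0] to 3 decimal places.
0.259

End-effector x-axis (col 0 of R) = (-0.9659,0.2588,0.0000)
R[1][0] = 0.2588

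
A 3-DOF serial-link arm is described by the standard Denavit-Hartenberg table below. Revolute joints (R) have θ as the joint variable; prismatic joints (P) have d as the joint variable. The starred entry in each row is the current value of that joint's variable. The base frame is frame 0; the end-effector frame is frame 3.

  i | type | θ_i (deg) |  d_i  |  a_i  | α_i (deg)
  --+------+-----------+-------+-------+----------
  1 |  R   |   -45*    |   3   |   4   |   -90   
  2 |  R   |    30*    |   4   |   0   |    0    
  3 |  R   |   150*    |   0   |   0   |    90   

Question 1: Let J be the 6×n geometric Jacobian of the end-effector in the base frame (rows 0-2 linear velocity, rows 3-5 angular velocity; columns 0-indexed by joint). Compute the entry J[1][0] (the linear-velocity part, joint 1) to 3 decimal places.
axis z_0 = ẑ; lever o_n−o_0 = (5.6569,0.0000,3.0000)
cross product → J_v[:, 0] = (-0.0000,5.6569,0.0000)
J_ω[:, 0] = z_0
entry J[1][0] = 5.6569

5.657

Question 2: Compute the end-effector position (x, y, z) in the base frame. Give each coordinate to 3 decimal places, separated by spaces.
after link 1: o_1 = (2.8284, -2.8284, 3.0000)
after link 2: o_2 = (5.6569, 0.0000, 3.0000)
after link 3: o_3 = (5.6569, 0.0000, 3.0000)

5.657 0.000 3.000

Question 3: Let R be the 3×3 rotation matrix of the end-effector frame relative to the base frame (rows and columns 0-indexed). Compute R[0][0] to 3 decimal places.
-0.707

End-effector x-axis (col 0 of R) = (-0.7071,0.7071,0.0000)
R[0][0] = -0.7071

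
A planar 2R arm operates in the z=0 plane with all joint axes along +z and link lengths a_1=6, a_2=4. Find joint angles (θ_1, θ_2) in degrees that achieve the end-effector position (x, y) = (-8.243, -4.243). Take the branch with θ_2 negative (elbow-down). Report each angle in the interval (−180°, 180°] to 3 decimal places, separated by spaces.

-135.005 -44.985

cos θ_2 = (85.9501−6²−4²)/(2·6·4) = 0.7073; θ_2 = -44.9849° (elbow-down)
β = atan2(-4.2430,-8.2430) = -152.7633°; ψ = atan2(-2.8277,8.8292) = -17.7585°
θ_1 = β − ψ = -135.0049°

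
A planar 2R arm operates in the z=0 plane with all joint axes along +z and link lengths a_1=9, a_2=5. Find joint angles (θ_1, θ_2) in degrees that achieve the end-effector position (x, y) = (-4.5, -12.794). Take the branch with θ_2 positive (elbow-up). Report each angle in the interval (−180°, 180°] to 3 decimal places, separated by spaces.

cos θ_2 = (183.9364−9²−5²)/(2·9·5) = 0.8660; θ_2 = 30.0074° (elbow-up)
β = atan2(-12.7940,-4.5000) = -109.3782°; ψ = atan2(2.5006,13.3298) = 10.6247°
θ_1 = β − ψ = -120.0029°

-120.003 30.007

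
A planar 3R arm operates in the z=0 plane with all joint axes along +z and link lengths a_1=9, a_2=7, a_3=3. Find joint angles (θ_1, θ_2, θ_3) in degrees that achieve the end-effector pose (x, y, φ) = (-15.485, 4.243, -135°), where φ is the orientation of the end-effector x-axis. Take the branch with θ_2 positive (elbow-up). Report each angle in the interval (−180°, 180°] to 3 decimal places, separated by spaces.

134.997 45.002 45.001

wrist centre = target − a_3·(cos φ, sin φ) = (-13.3637, 6.3643)
cos θ_2 = (219.0925−9²−7²)/(2·9·7) = 0.7071; θ_2 = 45.0019° (elbow-up)
β = atan2(6.3643,-13.3637) = 154.5343°; ψ = atan2(4.9499,13.9496) = 19.5369°
θ_1 = β − ψ = 134.9975°
θ_3 = φ − θ_1 − θ_2 = 45.0006° (wrapped to (-180°,180°])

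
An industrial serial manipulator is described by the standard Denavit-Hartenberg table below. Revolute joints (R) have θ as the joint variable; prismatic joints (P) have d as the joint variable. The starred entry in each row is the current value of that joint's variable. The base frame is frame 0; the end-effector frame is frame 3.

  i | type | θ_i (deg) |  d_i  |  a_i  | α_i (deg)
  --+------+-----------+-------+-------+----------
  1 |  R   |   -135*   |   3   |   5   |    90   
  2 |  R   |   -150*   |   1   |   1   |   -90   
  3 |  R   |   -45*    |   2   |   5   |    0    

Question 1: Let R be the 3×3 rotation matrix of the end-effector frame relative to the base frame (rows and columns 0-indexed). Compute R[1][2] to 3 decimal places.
End-effector z-axis (col 2 of R) = (-0.3536,-0.3536,-0.8660)
R[1][2] = -0.3536

-0.354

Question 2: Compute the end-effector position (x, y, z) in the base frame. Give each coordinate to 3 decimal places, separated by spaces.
after link 1: o_1 = (-3.5355, -3.5355, 3.0000)
after link 2: o_2 = (-3.6303, -2.2161, 2.5000)
after link 3: o_3 = (-4.6723, 1.7419, -0.9998)

-4.672 1.742 -1.000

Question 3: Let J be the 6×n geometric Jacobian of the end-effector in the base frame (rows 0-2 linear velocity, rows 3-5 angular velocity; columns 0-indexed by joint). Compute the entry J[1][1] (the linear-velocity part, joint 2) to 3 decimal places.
-2.828

axis z_1 = (-0.7071,0.7071,0.0000); lever o_n−o_1 = (-1.1368,5.2774,-3.9998)
cross product → J_v[:, 1] = (-2.8283,-2.8283,-2.9279)
J_ω[:, 1] = z_1
entry J[1][1] = -2.8283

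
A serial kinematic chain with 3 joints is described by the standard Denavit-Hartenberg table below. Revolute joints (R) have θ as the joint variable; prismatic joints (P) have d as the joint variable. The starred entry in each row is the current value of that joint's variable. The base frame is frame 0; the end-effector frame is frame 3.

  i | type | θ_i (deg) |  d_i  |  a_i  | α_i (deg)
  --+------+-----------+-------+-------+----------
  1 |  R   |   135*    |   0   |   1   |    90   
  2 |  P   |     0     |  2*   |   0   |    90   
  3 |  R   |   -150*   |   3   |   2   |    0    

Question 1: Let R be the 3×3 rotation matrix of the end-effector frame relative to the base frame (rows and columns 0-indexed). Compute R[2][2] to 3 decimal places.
End-effector z-axis (col 2 of R) = (0.0000,0.0000,-1.0000)
R[2][2] = -1.0000

-1.000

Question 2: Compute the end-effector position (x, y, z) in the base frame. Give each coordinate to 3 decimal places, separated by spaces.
1.225 0.189 -3.000

after link 1: o_1 = (-0.7071, 0.7071, 0.0000)
after link 2: o_2 = (0.7071, 2.1213, 0.0000)
after link 3: o_3 = (1.2247, 0.1895, -3.0000)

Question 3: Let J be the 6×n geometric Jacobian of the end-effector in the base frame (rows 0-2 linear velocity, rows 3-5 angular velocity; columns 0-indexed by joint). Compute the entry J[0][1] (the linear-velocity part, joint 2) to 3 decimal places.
0.707

prismatic axis z_1 = (0.7071,0.7071,0.0000)
J_v[:, 1] = z_1; J_ω[:, 1] = (0,0,0)
entry J[0][1] = 0.7071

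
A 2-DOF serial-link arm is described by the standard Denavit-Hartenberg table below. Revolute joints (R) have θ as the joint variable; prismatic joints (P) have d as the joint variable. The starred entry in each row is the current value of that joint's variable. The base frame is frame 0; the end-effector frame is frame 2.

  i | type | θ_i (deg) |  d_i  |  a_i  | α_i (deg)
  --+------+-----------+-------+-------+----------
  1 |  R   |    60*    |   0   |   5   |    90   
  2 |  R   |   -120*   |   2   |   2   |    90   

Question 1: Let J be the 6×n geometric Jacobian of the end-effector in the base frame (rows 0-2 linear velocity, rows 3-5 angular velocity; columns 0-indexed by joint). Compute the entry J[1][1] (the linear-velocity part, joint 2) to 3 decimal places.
1.500

axis z_1 = (0.8660,-0.5000,0.0000); lever o_n−o_1 = (1.2321,-1.8660,-1.7321)
cross product → J_v[:, 1] = (0.8660,1.5000,-1.0000)
J_ω[:, 1] = z_1
entry J[1][1] = 1.5000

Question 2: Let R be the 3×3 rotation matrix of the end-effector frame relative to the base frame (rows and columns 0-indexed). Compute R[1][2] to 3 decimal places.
End-effector z-axis (col 2 of R) = (-0.4330,-0.7500,0.5000)
R[1][2] = -0.7500

-0.750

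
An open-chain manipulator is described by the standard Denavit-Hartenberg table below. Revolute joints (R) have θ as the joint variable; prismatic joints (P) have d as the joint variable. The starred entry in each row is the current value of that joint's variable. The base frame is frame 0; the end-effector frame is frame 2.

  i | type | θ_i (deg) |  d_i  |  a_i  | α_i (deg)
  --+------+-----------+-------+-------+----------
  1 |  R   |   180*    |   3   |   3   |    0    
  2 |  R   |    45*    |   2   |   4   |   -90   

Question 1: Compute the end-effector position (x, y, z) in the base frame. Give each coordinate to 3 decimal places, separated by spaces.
after link 1: o_1 = (-3.0000, 0.0000, 3.0000)
after link 2: o_2 = (-5.8284, -2.8284, 5.0000)

-5.828 -2.828 5.000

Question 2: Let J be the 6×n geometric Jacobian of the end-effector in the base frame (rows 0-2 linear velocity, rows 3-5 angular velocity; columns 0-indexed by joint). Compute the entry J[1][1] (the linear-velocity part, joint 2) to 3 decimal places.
-2.828

axis z_1 = (0.0000,0.0000,1.0000); lever o_n−o_1 = (-2.8284,-2.8284,2.0000)
cross product → J_v[:, 1] = (2.8284,-2.8284,0.0000)
J_ω[:, 1] = z_1
entry J[1][1] = -2.8284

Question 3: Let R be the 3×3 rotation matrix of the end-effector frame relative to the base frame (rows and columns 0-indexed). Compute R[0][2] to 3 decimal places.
0.707

End-effector z-axis (col 2 of R) = (0.7071,-0.7071,0.0000)
R[0][2] = 0.7071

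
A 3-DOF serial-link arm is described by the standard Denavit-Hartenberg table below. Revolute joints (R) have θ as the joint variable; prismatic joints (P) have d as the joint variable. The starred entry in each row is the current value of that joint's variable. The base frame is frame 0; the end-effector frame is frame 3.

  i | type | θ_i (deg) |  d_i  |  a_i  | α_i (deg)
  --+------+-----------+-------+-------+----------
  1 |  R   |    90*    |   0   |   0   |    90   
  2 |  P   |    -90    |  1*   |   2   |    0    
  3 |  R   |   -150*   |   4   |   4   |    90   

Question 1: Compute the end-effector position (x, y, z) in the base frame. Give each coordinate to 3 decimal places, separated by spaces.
5.000 -2.000 1.464

after link 1: o_1 = (0.0000, 0.0000, 0.0000)
after link 2: o_2 = (1.0000, 0.0000, -2.0000)
after link 3: o_3 = (5.0000, -2.0000, 1.4641)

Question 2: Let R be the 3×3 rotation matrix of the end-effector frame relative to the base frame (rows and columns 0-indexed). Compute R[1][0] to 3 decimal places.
End-effector x-axis (col 0 of R) = (-0.0000,-0.5000,0.8660)
R[1][0] = -0.5000

-0.500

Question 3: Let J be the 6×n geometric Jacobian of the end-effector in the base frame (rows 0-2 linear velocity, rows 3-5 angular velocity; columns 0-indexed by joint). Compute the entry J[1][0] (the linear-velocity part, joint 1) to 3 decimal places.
5.000

axis z_0 = ẑ; lever o_n−o_0 = (5.0000,-2.0000,1.4641)
cross product → J_v[:, 0] = (2.0000,5.0000,-0.0000)
J_ω[:, 0] = z_0
entry J[1][0] = 5.0000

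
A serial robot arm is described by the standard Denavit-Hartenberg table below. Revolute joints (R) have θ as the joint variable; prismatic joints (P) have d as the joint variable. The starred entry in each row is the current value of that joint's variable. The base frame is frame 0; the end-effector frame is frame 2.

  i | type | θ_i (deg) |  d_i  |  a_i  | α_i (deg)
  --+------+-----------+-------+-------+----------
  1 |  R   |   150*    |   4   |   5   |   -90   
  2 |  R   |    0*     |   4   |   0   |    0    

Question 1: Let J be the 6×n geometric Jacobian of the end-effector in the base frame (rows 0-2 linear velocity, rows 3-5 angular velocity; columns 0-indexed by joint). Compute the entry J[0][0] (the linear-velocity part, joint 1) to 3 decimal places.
axis z_0 = ẑ; lever o_n−o_0 = (-6.3301,-0.9641,4.0000)
cross product → J_v[:, 0] = (0.9641,-6.3301,0.0000)
J_ω[:, 0] = z_0
entry J[0][0] = 0.9641

0.964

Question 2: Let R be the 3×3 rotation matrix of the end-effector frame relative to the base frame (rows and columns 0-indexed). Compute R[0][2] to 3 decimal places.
-0.500

End-effector z-axis (col 2 of R) = (-0.5000,-0.8660,0.0000)
R[0][2] = -0.5000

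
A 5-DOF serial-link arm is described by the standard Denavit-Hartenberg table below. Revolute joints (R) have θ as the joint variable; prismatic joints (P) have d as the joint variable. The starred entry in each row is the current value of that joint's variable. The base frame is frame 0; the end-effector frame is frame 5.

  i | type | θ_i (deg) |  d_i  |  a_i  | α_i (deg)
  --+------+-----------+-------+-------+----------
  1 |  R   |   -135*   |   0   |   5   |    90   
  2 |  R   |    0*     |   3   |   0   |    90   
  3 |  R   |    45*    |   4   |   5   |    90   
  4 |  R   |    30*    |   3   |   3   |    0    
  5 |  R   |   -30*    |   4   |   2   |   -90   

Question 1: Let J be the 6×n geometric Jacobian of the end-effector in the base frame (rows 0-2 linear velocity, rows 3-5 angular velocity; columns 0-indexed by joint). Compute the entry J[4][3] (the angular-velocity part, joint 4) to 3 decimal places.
-1.000

axis z_3 = (0.0000,-1.0000,-0.0000); lever o_n−o_3 = (-4.5981,-7.0000,-1.5000)
cross product → J_v[:, 3] = (1.5000,0.0000,-4.5981)
J_ω[:, 3] = z_3
entry J[4][3] = -1.0000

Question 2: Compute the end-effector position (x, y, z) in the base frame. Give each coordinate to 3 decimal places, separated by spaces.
-15.255 -8.414 -5.500

after link 1: o_1 = (-3.5355, -3.5355, 0.0000)
after link 2: o_2 = (-5.6569, -1.4142, 0.0000)
after link 3: o_3 = (-10.6569, -1.4142, -4.0000)
after link 4: o_4 = (-13.2549, -4.4142, -5.5000)
after link 5: o_5 = (-15.2549, -8.4142, -5.5000)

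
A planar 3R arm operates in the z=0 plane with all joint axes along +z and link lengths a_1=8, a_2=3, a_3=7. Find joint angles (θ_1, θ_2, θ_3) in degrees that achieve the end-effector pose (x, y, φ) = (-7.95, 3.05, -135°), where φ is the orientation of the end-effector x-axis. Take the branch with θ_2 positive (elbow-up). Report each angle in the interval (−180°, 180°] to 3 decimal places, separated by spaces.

wrist centre = target − a_3·(cos φ, sin φ) = (-3.0003, 7.9997)
cos θ_2 = (72.9975−8²−3²)/(2·8·3) = -0.0001; θ_2 = 90.0030° (elbow-up)
β = atan2(7.9997,-3.0003) = 110.5582°; ψ = atan2(3.0000,7.9998) = 20.5564°
θ_1 = β − ψ = 90.0018°
θ_3 = φ − θ_1 − θ_2 = 44.9952° (wrapped to (-180°,180°])

90.002 90.003 44.995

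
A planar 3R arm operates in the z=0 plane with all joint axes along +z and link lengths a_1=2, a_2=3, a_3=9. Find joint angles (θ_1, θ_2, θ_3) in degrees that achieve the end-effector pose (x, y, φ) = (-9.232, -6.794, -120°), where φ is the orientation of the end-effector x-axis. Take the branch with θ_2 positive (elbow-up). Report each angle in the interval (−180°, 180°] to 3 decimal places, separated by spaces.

wrist centre = target − a_3·(cos φ, sin φ) = (-4.7320, 1.0002)
cos θ_2 = (23.3923−2²−3²)/(2·2·3) = 0.8660; θ_2 = 30.0002° (elbow-up)
β = atan2(1.0002,-4.7320) = 168.0648°; ψ = atan2(1.5000,4.5981) = 18.0677°
θ_1 = β − ψ = 149.9971°
θ_3 = φ − θ_1 − θ_2 = 60.0027° (wrapped to (-180°,180°])

149.997 30.000 60.003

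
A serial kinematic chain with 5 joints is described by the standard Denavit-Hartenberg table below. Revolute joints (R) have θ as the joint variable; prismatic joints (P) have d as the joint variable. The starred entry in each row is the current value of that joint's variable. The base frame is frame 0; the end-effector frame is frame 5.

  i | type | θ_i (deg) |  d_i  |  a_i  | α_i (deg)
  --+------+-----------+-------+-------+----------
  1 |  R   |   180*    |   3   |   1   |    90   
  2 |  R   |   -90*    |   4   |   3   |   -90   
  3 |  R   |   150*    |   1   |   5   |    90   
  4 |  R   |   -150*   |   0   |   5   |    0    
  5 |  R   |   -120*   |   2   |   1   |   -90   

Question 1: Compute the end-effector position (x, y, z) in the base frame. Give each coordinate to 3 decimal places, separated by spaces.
after link 1: o_1 = (-1.0000, 0.0000, 3.0000)
after link 2: o_2 = (-1.0000, 4.0000, 0.0000)
after link 3: o_3 = (-2.0000, 1.5000, 4.3301)
after link 4: o_4 = (0.5000, 3.6651, 0.5801)
after link 5: o_5 = (-0.5000, 1.9330, -0.4199)

-0.500 1.933 -0.420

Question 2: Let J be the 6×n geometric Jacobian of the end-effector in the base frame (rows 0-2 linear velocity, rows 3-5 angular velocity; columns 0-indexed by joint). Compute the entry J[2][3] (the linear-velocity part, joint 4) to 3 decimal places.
1.299

axis z_3 = (-0.0000,-0.8660,-0.5000); lever o_n−o_3 = (1.5000,0.4330,-4.7500)
cross product → J_v[:, 3] = (4.3301,-0.7500,1.2990)
J_ω[:, 3] = z_3
entry J[2][3] = 1.2990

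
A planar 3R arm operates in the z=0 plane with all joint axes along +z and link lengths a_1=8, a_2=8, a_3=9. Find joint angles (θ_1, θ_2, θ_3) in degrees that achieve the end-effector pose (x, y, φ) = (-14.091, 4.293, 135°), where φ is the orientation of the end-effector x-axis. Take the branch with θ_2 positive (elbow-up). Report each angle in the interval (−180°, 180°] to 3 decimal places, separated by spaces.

wrist centre = target − a_3·(cos φ, sin φ) = (-7.7270, -2.0710)
cos θ_2 = (63.9960−8²−8²)/(2·8·8) = -0.5000; θ_2 = 120.0021° (elbow-up)
β = atan2(-2.0710,-7.7270) = -164.9965°; ψ = atan2(6.9281,3.9998) = 60.0010°
θ_1 = β − ψ = -224.9975°
θ_3 = φ − θ_1 − θ_2 = -120.0045° (wrapped to (-180°,180°])

135.002 120.002 -120.005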